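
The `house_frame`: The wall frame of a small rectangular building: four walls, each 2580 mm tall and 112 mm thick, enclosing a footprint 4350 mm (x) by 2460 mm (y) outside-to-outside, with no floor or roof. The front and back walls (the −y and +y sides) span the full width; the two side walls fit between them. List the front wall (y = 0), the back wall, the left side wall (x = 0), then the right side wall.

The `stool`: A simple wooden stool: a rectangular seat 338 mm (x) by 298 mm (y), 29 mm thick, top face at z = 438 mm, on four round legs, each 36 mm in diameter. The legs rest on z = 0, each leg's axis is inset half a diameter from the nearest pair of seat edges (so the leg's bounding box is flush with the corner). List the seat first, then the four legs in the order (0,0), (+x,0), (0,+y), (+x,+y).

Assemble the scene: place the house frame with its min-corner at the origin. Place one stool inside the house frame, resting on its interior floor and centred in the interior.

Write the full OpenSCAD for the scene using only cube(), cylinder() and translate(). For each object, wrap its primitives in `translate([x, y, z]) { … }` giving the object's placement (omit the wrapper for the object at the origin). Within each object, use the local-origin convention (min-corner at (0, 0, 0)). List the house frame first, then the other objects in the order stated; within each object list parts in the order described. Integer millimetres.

cube([4350, 112, 2580]);
translate([0, 2348, 0]) cube([4350, 112, 2580]);
translate([0, 112, 0]) cube([112, 2236, 2580]);
translate([4238, 112, 0]) cube([112, 2236, 2580]);
translate([2006, 1081, 0]) {
  translate([0, 0, 409]) cube([338, 298, 29]);
  translate([18, 18, 0]) cylinder(h = 409, r = 18);
  translate([320, 18, 0]) cylinder(h = 409, r = 18);
  translate([18, 280, 0]) cylinder(h = 409, r = 18);
  translate([320, 280, 0]) cylinder(h = 409, r = 18);
}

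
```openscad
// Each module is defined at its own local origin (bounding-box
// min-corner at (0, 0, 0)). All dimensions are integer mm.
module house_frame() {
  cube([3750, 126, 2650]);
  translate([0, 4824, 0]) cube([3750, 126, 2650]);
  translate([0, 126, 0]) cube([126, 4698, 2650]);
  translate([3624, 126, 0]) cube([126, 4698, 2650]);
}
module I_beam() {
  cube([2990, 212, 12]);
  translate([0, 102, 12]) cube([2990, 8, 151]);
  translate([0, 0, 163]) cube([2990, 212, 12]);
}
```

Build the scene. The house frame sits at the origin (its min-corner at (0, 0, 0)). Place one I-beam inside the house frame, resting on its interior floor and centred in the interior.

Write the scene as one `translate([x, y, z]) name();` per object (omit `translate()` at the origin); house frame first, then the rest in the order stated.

house_frame();
translate([380, 2369, 0]) I_beam();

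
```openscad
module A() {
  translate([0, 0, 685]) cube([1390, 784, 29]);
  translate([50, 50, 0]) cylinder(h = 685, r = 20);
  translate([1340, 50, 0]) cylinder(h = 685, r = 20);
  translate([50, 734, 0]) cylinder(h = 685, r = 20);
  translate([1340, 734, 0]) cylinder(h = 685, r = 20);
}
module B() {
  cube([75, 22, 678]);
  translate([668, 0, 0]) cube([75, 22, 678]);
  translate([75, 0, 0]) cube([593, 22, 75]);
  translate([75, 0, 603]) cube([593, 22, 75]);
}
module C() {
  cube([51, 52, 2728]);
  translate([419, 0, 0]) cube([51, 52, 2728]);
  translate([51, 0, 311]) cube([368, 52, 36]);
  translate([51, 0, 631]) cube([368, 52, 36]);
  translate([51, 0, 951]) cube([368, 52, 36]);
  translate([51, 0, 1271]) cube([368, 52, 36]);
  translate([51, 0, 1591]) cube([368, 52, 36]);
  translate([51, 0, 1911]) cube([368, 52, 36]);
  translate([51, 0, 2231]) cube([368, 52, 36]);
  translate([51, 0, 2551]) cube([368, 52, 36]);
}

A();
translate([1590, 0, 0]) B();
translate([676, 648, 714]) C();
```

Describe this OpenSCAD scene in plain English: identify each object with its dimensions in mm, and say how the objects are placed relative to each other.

A is a table: top 1390 mm (x) × 784 mm (y), 29 mm thick, upper face at z = 714 mm, on four round legs of 40 mm diameter, each leg's bounding box inset 30 mm from the nearest pair of top edges, running from z = 0 to the bottom of the top.

B is a picture frame with a 593×528 mm rectangular opening (x by z) and a uniform 75 mm border on every side. Frame depth is 22 mm along y. It is built from two vertical stiles running the full outside height and two horizontal rails spanning the gap between the stiles.

C is a wooden ladder with two side rails of 51×52 mm section and 2728 mm height, set 470 mm apart overall. Between them run 8 rectangular rungs (52 mm deep, 36 mm thick), front faces flush with the rails' −y face. The bottom of the first rung is 311 mm above the floor and each subsequent rung is 320 mm higher than the one below.

The picture frame is on the floor beside the table on its +x side. The ladder is on top of the table.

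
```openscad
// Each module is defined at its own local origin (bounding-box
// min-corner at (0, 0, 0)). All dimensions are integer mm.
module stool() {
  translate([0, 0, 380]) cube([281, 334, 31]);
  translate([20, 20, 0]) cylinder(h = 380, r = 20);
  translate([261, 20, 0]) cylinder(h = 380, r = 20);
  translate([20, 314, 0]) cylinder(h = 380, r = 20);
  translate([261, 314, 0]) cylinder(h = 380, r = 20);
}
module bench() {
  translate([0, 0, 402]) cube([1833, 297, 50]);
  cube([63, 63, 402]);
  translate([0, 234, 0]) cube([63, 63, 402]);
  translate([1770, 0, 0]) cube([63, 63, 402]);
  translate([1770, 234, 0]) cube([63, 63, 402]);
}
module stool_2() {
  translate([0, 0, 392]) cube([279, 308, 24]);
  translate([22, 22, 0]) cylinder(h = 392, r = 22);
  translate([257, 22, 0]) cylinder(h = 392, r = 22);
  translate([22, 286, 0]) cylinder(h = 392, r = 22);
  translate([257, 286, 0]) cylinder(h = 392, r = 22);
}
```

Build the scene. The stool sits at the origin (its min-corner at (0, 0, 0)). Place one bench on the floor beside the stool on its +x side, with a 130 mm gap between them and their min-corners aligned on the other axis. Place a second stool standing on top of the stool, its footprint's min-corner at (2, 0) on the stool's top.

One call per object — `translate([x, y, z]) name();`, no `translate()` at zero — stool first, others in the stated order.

stool();
translate([411, 0, 0]) bench();
translate([2, 0, 411]) stool_2();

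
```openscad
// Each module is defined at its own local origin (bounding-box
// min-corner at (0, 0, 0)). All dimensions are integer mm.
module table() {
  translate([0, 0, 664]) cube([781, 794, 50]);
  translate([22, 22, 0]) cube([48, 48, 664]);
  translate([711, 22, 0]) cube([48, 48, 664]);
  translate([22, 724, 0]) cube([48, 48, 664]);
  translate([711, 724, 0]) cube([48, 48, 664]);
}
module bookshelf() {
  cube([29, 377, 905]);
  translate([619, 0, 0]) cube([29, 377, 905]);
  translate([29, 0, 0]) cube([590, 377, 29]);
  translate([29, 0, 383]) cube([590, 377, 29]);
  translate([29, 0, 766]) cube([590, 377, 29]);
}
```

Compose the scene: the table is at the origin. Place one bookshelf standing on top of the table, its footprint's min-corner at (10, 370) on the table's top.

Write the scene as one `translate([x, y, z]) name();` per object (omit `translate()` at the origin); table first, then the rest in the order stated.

table();
translate([10, 370, 714]) bookshelf();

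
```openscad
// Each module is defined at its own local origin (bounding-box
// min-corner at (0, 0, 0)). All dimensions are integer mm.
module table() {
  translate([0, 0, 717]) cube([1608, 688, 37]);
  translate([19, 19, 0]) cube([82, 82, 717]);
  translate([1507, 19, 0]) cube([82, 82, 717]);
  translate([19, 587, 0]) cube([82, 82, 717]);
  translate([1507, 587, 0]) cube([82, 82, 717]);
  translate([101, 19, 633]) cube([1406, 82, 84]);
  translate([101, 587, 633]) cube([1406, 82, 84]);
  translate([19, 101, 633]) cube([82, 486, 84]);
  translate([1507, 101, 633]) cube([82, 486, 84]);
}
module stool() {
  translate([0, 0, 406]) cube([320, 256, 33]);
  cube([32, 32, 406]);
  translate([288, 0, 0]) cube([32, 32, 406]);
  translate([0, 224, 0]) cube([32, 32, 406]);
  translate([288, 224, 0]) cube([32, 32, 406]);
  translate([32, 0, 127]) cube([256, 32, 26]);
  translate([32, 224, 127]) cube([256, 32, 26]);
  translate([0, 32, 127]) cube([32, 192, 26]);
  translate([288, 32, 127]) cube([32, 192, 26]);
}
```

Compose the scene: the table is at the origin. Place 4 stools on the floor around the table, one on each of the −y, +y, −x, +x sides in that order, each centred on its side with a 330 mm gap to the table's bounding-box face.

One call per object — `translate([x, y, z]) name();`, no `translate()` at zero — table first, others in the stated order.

table();
translate([644, -586, 0]) stool();
translate([644, 1018, 0]) stool();
translate([-650, 216, 0]) stool();
translate([1938, 216, 0]) stool();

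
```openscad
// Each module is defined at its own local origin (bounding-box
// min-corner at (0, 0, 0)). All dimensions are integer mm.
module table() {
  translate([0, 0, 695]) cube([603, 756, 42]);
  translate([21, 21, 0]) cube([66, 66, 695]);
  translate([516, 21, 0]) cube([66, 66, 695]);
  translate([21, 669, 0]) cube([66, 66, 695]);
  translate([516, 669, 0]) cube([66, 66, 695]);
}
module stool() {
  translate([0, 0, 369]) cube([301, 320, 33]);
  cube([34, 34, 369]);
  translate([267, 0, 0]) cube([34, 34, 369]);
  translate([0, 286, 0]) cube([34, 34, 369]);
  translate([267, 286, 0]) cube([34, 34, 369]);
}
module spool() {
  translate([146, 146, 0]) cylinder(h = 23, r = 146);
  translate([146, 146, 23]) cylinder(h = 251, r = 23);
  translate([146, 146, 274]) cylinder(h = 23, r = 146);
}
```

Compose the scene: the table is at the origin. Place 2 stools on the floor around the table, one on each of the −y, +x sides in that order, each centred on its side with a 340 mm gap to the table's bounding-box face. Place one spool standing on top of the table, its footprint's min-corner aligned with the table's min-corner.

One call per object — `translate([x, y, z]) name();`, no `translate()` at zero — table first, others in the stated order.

table();
translate([151, -660, 0]) stool();
translate([943, 218, 0]) stool();
translate([0, 0, 737]) spool();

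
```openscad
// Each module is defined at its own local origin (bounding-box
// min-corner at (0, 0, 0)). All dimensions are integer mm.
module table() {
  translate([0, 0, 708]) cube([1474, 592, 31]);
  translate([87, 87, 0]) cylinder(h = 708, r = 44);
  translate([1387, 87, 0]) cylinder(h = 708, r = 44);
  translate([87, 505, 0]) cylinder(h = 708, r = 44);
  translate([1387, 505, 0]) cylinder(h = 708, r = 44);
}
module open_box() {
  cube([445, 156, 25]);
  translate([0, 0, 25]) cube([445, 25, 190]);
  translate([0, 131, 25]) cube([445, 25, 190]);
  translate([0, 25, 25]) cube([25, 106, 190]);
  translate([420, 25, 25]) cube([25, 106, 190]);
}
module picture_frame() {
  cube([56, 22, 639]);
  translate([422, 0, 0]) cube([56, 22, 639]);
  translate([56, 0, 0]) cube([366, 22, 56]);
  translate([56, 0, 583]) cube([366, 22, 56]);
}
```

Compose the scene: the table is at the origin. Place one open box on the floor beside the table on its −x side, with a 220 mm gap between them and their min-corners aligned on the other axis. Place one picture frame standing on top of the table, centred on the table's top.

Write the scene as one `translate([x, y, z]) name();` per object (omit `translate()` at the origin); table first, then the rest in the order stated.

table();
translate([-665, 0, 0]) open_box();
translate([498, 285, 739]) picture_frame();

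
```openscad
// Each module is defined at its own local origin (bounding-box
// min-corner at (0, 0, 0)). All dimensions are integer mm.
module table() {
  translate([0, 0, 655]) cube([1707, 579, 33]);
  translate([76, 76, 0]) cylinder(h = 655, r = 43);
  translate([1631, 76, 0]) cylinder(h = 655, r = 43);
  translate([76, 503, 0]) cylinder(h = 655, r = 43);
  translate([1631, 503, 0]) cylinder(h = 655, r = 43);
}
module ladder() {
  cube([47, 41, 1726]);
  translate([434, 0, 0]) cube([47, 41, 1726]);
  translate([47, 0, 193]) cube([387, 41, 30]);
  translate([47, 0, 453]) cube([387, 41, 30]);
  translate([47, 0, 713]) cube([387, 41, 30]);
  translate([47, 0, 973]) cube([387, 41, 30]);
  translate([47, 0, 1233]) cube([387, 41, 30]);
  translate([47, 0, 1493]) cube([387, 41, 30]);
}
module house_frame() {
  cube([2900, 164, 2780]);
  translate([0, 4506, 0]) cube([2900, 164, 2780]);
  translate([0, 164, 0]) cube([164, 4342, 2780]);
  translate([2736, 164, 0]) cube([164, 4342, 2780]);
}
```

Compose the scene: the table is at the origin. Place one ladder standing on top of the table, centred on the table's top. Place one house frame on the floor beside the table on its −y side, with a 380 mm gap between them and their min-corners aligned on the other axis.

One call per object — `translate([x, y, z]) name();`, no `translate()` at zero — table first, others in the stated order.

table();
translate([613, 269, 688]) ladder();
translate([0, -5050, 0]) house_frame();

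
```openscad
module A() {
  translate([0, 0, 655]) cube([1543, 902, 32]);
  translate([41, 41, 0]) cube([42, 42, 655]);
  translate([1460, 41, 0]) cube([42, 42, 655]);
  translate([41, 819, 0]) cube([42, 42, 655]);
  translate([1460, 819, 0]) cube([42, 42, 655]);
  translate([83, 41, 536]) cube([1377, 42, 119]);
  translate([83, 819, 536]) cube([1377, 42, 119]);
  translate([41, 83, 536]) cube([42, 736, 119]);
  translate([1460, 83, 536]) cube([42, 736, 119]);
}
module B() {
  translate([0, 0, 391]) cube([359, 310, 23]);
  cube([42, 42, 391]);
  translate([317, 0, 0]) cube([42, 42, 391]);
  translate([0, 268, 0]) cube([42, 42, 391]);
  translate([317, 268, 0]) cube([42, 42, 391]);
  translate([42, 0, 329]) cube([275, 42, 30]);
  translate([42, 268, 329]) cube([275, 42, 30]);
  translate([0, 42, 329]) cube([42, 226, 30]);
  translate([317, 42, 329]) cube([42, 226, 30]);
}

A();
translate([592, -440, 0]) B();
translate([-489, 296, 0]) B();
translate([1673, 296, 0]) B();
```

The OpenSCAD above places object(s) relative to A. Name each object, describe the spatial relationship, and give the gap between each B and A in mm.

Each stool's nearest face is 130 mm from the table's bounding box.

A is a table. B is a stool. Three stools sit around the table at the −y, −x, +x sides. The gap between each stool and the table is 130 mm.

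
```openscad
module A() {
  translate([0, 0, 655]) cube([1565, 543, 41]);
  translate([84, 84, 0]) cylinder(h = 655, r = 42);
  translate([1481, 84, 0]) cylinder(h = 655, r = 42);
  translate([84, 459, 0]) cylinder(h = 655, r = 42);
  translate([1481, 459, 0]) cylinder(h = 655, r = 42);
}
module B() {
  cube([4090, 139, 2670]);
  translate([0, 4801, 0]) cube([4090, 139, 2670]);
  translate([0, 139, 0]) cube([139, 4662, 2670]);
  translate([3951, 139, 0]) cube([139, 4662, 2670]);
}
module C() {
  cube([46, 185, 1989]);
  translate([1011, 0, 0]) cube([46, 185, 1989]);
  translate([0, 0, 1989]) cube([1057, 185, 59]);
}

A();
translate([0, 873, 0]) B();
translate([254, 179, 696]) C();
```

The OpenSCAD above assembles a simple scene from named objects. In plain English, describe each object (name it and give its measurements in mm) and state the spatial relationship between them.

A is a rectangular dining table. The top is 1565×543×41 mm with its upper surface at z = 696 mm. It stands on four round legs of 84 mm diameter, each leg's bounding box inset 42 mm from the nearest pair of top edges, running from the floor to the underside of the top.

B is the wall frame of a small rectangular building: four walls, each 2670 mm tall and 139 mm thick, enclosing a footprint 4090 mm (x) by 4940 mm (y) outside-to-outside, with no floor or roof. The front and back walls (the −y and +y sides) span the full width; the two side walls fit between them.

C is a door frame. The clear opening is 965 mm wide and 1989 mm high. Two 46 mm wide jambs, 185 mm deep, stand either side of the opening from the floor to the top of the opening. A 59 mm thick head sits across the top of both jambs, spanning the full outside width of the frame.

The house frame is on the floor beside the table on its +y side. The door frame is on top of the table, centred.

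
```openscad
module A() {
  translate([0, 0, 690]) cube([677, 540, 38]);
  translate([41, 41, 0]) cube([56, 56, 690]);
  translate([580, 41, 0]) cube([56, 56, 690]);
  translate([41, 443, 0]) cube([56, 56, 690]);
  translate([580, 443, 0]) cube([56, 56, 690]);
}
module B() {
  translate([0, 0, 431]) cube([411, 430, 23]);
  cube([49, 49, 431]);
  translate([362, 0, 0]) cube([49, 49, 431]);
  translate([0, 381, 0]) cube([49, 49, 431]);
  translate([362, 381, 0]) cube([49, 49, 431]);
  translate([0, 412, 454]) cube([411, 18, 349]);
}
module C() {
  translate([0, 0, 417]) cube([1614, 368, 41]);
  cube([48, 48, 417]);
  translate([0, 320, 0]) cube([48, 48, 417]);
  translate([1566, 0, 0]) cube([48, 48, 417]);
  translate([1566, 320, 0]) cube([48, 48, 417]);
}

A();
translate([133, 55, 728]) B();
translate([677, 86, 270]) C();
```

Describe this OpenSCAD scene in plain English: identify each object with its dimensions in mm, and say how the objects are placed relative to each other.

A is a table: top 677 mm (x) × 540 mm (y), 38 mm thick, upper face at z = 728 mm, on four 56×56 mm square legs, each inset 41 mm from the nearest pair of top edges, running from z = 0 to the bottom of the top.

B is a chair. The seat is a 411×430×23 mm slab with its top at z = 454 mm, on four 49×49 mm corner legs (flush with the seat edges, standing on z = 0). A flat backrest 18 mm thick, 349 mm tall, spans the full seat width and rises from the seat top along its +y edge, rear face flush with the rear of the seat.

C is a bench: a 1614×368 mm seat slab, 41 mm thick, top at z = 458 mm, on four 48×48 mm square legs flush with the seat corners and standing on z = 0.

The chair is on top of the table, centred. The bench is beside the table with their tops flush at z = 728.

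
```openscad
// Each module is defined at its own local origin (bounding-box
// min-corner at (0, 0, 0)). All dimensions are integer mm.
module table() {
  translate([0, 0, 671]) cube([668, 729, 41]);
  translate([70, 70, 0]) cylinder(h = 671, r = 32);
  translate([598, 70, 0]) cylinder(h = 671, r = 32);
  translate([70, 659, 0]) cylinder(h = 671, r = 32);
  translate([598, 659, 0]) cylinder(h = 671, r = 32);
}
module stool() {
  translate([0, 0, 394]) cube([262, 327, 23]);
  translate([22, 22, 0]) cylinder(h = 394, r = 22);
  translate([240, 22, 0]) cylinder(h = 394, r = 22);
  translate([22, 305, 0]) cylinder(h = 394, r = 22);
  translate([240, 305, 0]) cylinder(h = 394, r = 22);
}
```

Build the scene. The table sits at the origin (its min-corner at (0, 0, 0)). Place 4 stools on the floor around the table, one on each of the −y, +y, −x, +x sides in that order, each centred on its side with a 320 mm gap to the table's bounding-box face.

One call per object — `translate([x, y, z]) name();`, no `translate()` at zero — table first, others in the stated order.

table();
translate([203, -647, 0]) stool();
translate([203, 1049, 0]) stool();
translate([-582, 201, 0]) stool();
translate([988, 201, 0]) stool();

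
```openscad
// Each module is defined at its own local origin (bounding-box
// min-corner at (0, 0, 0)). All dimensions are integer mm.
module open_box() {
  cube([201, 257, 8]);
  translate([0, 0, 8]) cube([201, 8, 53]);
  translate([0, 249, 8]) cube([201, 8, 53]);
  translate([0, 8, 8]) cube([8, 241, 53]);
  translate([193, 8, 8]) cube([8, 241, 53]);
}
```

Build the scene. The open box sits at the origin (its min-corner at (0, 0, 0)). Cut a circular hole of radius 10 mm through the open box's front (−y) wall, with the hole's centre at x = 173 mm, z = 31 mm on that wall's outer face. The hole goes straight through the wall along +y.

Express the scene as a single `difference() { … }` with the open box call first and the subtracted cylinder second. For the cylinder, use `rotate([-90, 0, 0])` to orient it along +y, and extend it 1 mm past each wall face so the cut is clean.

difference() {
  open_box();
  translate([173, -1, 31]) rotate([-90, 0, 0]) cylinder(h = 10, r = 10);
}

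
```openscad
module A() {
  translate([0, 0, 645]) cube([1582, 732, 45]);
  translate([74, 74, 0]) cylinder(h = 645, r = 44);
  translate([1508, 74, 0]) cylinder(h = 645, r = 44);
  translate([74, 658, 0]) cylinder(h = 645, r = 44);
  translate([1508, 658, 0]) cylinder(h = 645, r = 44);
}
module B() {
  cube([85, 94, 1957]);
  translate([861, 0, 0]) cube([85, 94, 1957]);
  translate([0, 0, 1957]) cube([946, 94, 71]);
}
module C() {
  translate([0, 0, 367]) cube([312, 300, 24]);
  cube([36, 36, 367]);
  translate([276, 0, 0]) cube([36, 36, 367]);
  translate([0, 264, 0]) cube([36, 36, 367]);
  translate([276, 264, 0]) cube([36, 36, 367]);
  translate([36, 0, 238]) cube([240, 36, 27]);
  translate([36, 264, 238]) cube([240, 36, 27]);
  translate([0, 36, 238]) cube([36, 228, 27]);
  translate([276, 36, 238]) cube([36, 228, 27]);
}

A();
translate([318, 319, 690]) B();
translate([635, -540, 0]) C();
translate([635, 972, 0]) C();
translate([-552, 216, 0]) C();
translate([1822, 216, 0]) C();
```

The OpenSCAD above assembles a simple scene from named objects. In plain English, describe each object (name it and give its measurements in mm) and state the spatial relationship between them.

A is a rectangular dining table. The top is 1582×732×45 mm with its upper surface at z = 690 mm. It stands on four round legs of 88 mm diameter, each leg's bounding box inset 30 mm from the nearest pair of top edges, running from the floor to the underside of the top.

B is a rectangular door frame: two vertical jambs of 85×94 mm section, 1957 mm tall, with a clear opening 776 mm wide between their inner faces. A header 71 mm tall and 94 mm deep lies on top of the jambs and spans the full outside width.

C is a four-legged stool. The seat is a 312×300×24 mm slab whose top surface is at z = 391 mm; four square legs, each 36×36 mm in cross-section, run from the floor (z = 0) to the underside of the seat, each flush with a corner of the seat. Four stretchers, 36 mm wide and 27 mm tall, connect adjacent legs with their undersides at z = 238 mm, each running between the inner faces of the legs it joins and aligned with the legs' outer faces on the other axis.

The door frame is on top of the table, centred. Four stools sit around the table at the −y, +y, −x, +x sides.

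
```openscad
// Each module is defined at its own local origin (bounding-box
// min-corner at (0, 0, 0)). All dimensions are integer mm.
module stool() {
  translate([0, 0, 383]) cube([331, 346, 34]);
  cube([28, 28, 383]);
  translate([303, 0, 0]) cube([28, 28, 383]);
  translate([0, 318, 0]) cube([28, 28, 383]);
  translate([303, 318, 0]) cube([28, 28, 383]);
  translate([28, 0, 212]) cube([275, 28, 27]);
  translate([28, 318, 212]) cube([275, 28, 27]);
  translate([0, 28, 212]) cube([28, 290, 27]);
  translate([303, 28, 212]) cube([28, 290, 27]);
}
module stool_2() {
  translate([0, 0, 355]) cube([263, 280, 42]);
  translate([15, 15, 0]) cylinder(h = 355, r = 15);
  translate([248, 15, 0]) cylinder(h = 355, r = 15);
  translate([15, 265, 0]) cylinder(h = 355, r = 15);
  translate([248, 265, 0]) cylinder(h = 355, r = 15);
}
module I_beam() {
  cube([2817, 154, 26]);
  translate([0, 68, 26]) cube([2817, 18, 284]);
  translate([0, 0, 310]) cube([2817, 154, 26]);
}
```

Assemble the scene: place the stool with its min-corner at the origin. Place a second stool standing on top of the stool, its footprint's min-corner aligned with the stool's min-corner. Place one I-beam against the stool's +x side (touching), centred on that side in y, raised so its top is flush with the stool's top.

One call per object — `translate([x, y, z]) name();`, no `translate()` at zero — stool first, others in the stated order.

stool();
translate([0, 0, 417]) stool_2();
translate([331, 96, 81]) I_beam();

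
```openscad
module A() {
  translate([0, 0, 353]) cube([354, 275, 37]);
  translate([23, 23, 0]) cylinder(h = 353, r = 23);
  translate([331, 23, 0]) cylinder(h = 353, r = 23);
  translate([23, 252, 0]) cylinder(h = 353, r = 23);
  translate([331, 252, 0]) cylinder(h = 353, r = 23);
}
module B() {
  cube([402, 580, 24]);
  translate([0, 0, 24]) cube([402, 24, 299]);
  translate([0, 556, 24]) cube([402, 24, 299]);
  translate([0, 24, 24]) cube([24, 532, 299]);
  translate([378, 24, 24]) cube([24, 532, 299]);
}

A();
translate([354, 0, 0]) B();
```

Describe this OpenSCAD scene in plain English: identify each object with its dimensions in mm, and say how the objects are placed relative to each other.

A is a four-legged stool. The seat is a 354×275×37 mm slab whose top surface is at z = 390 mm; four round legs, each 46 mm in diameter, run from the floor (z = 0) to the underside of the seat, each leg's axis is inset half a diameter from the nearest pair of seat edges (so the leg's bounding box is flush with the corner).

B is an open-topped rectangular box: outside dimensions 402×580×323 mm, with a uniform wall and base thickness of 24 mm. The base is a full 402×580 slab on the floor; four walls sit on top of the base. The front and back walls (the −y and +y sides) span the full width; the two side walls fit between them.

The open box is against the stool's +x side, with their −y faces flush.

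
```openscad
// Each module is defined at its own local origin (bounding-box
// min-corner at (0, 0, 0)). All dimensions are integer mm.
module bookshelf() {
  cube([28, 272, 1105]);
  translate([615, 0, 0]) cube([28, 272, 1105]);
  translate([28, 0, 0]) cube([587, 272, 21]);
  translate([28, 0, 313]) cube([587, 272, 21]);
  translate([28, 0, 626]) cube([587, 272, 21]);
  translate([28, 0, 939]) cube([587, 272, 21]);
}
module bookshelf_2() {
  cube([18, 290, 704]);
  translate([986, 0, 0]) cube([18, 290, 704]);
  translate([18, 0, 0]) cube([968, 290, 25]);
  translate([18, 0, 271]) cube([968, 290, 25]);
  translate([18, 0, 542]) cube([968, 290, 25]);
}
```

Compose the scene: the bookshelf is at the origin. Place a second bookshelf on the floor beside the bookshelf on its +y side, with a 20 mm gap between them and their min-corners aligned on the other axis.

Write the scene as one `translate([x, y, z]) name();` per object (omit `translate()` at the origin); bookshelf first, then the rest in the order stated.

bookshelf();
translate([0, 292, 0]) bookshelf_2();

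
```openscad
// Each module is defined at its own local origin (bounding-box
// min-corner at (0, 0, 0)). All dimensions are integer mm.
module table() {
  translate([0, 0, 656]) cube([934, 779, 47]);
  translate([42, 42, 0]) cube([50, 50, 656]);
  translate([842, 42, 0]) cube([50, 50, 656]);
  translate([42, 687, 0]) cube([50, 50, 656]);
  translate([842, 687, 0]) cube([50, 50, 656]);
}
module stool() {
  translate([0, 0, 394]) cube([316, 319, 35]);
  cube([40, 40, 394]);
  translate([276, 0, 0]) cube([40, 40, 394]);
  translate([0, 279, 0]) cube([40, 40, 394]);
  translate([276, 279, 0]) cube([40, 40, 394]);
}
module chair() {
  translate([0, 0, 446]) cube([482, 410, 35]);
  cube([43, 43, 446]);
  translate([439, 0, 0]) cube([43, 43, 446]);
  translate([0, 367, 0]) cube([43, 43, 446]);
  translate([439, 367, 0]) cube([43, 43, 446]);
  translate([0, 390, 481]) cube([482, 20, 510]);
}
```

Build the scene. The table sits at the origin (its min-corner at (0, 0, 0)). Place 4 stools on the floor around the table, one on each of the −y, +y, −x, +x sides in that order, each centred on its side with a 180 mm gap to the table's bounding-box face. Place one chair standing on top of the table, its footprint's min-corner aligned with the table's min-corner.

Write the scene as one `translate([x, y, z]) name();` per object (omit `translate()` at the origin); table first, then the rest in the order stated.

table();
translate([309, -499, 0]) stool();
translate([309, 959, 0]) stool();
translate([-496, 230, 0]) stool();
translate([1114, 230, 0]) stool();
translate([0, 0, 703]) chair();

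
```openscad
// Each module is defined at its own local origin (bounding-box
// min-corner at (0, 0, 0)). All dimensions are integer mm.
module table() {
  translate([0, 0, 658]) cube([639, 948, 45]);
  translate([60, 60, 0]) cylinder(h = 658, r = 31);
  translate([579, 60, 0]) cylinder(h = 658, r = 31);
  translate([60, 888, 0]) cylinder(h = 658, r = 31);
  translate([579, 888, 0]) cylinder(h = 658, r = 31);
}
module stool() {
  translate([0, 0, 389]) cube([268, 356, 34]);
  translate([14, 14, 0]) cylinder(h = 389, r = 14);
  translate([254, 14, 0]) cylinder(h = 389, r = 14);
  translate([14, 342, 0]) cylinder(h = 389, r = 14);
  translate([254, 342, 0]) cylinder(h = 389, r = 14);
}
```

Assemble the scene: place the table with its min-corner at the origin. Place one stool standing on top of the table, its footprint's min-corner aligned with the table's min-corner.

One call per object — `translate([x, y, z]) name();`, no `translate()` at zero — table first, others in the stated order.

table();
translate([0, 0, 703]) stool();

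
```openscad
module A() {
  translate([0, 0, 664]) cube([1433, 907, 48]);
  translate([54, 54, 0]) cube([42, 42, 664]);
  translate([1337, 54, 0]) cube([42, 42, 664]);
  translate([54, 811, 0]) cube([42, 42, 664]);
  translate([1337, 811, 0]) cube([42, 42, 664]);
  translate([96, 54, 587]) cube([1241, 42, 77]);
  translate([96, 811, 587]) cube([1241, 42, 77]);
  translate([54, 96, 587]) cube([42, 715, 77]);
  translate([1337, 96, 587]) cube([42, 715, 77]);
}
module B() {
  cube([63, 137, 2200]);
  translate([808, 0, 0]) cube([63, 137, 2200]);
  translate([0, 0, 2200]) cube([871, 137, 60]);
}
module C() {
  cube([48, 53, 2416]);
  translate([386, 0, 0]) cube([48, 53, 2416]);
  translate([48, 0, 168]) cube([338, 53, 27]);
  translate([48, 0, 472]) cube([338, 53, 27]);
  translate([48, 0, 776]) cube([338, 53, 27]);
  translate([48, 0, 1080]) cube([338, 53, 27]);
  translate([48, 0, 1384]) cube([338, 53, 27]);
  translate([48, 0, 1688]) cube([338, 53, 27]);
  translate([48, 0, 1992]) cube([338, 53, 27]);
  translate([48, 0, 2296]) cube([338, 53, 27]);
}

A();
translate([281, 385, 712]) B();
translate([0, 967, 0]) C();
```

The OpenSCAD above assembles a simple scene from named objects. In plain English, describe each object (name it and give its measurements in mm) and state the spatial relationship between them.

A is a table with a 1433×907 mm rectangular top, 48 mm thick, top surface at z = 712 mm, supported by four 42×42 mm square legs, each inset 54 mm from the nearest pair of top edges, running from the floor. Four apron rails, 42 mm thick and 77 mm tall, run between adjacent legs with their top edges flush with the underside of the top and their outer faces flush with the legs' outer faces.

B is a door frame. The clear opening is 745 mm wide and 2200 mm high. Two 63 mm wide jambs, 137 mm deep, stand either side of the opening from the floor to the top of the opening. A 60 mm thick head sits across the top of both jambs, spanning the full outside width of the frame.

C is a wooden ladder with two side rails of 48×53 mm section and 2416 mm height, set 434 mm apart overall. Between them run 8 rectangular rungs (53 mm deep, 27 mm thick), front faces flush with the rails' −y face. The bottom of the first rung is 168 mm above the floor and each subsequent rung is 304 mm higher than the one below.

The door frame is on top of the table, centred. The ladder is on the floor beside the table on its +y side.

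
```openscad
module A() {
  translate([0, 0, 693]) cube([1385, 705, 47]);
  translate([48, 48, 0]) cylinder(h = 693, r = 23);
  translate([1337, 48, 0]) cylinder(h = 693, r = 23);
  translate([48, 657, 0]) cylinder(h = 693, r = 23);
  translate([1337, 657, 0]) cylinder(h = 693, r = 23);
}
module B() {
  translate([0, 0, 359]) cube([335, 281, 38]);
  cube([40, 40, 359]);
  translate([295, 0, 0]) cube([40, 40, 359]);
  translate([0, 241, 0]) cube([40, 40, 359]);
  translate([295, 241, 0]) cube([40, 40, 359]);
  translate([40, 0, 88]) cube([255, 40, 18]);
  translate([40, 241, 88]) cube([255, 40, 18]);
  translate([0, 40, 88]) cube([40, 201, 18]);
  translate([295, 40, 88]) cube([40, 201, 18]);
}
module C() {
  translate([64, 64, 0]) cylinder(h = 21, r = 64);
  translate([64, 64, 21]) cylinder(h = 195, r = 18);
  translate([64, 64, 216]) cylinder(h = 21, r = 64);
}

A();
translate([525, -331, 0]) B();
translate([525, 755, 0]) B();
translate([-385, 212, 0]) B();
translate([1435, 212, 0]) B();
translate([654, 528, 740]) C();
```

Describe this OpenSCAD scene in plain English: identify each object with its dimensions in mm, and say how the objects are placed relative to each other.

A is a table: top 1385 mm (x) × 705 mm (y), 47 mm thick, upper face at z = 740 mm, on four round legs of 46 mm diameter, each leg's bounding box inset 25 mm from the nearest pair of top edges, running from z = 0 to the bottom of the top.

B is a four-legged stool. The seat is 335×281 mm, 38 mm thick, top at z = 397 mm. It stands on four square legs, each 40×40 mm in cross-section, from z = 0 to the seat underside, each flush with a corner of the seat. Four stretchers, 40 mm wide and 18 mm tall, connect adjacent legs with their undersides at z = 88 mm, each running between the inner faces of the legs it joins and aligned with the legs' outer faces on the other axis.

C is a spool: two coaxial disc flanges of radius 64 mm and thickness 21 mm, joined by a core cylinder of radius 18 mm and height 195 mm. The lower flange rests on z = 0 and the three cylinders share a vertical axis.

Four stools sit around the table at the −y, +y, −x, +x sides. The spool is on top of the table.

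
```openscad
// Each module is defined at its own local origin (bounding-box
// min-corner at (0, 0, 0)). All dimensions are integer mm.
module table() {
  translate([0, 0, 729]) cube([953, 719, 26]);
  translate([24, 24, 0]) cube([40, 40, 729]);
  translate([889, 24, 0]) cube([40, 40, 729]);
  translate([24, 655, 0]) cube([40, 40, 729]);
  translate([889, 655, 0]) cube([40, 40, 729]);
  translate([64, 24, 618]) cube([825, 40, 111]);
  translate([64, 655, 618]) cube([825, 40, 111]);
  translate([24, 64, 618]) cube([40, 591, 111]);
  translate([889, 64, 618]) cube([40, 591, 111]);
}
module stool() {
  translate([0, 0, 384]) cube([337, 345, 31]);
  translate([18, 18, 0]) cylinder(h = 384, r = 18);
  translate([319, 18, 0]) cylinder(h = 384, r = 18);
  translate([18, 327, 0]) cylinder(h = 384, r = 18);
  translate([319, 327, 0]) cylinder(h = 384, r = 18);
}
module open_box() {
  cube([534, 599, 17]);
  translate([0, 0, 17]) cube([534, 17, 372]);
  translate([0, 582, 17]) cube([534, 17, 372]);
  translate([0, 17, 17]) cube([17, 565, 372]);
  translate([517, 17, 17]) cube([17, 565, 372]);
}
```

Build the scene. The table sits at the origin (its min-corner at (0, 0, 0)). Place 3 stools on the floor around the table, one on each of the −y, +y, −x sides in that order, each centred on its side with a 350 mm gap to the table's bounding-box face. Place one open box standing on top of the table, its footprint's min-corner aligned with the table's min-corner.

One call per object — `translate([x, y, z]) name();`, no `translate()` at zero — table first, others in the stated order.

table();
translate([308, -695, 0]) stool();
translate([308, 1069, 0]) stool();
translate([-687, 187, 0]) stool();
translate([0, 0, 755]) open_box();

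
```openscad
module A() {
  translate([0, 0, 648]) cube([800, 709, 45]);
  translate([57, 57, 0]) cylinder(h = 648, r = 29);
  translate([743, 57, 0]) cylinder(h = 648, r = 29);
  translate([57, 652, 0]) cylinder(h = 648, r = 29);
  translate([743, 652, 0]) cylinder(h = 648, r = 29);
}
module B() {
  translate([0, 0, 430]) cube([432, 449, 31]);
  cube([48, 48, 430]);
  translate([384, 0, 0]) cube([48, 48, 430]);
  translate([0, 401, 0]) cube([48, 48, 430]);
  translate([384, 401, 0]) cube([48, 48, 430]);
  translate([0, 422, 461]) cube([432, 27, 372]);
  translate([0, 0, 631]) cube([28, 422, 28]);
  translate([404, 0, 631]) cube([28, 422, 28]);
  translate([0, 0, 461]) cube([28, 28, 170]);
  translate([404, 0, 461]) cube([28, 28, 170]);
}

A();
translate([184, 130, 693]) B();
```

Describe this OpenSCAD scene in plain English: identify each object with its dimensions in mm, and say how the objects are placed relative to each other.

A is a table with a 800×709 mm rectangular top, 45 mm thick, top surface at z = 693 mm, supported by four round legs of 58 mm diameter, each leg's bounding box inset 28 mm from the nearest pair of top edges, running from the floor.

B is a chair. The seat is a 432×449×31 mm slab with its top at z = 461 mm, on four 48×48 mm corner legs (flush with the seat edges, standing on z = 0). A flat backrest 27 mm thick, 372 mm tall, spans the full seat width and rises from the seat top along its +y edge, rear face flush with the rear of the seat. Two armrests of 28×28 mm section run along each side from the seat's front edge to the front of the backrest, top faces 198 mm above the seat top and outer faces flush with the seat's x-edges; a 28×28 mm post under the front of each armrest stands on the seat at the front corner.

The chair is on top of the table, centred.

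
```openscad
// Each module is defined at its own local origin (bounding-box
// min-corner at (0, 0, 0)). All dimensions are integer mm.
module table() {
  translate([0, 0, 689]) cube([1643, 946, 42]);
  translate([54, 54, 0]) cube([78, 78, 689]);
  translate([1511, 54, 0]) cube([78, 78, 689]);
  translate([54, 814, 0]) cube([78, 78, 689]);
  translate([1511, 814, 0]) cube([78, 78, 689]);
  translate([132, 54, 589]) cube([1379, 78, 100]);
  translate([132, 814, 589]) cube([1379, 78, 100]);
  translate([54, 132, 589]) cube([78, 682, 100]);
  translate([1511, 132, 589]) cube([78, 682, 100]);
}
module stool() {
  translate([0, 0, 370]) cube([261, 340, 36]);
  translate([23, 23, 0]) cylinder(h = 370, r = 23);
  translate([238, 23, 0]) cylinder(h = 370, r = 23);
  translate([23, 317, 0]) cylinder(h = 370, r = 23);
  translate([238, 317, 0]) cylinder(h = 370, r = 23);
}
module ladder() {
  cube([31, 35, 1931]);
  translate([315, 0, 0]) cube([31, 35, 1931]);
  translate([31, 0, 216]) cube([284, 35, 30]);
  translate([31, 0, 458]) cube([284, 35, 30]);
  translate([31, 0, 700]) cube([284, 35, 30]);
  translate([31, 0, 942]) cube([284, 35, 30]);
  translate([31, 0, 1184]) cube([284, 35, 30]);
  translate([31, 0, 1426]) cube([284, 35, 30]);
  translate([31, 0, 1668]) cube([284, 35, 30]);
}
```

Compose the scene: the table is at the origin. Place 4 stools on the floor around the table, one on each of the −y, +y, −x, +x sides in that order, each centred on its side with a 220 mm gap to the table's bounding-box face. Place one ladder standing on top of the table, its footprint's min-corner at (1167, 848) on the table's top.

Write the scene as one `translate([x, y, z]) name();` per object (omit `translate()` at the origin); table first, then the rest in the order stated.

table();
translate([691, -560, 0]) stool();
translate([691, 1166, 0]) stool();
translate([-481, 303, 0]) stool();
translate([1863, 303, 0]) stool();
translate([1167, 848, 731]) ladder();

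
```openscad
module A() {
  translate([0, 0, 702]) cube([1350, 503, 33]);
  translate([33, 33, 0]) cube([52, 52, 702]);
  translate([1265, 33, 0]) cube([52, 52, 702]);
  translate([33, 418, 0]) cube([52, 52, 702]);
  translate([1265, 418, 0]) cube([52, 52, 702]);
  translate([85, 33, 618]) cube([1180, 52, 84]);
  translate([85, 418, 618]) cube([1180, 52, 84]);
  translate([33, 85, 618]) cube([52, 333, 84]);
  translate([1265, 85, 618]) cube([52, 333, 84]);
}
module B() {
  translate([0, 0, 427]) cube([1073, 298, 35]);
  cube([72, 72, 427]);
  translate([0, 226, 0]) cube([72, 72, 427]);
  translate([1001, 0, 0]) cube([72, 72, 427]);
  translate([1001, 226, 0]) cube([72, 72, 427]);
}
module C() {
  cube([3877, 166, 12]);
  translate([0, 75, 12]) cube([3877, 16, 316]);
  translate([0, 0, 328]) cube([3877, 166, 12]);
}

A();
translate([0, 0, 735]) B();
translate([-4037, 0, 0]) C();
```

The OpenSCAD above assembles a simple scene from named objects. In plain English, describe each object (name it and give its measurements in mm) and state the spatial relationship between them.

A is a table: top 1350 mm (x) × 503 mm (y), 33 mm thick, upper face at z = 735 mm, on four 52×52 mm square legs, each inset 33 mm from the nearest pair of top edges, running from z = 0 to the bottom of the top. Four apron rails, 52 mm thick and 84 mm tall, run between adjacent legs with their top edges flush with the underside of the top and their outer faces flush with the legs' outer faces.

B is a bench: a 1073×298 mm seat slab, 35 mm thick, top at z = 462 mm, on four 72×72 mm square legs flush with the seat corners and standing on z = 0.

C is an I-beam lying along x, 3877 mm long. Overall section height 340 mm. Two flanges 166 mm wide (y) and 12 mm thick, one on the floor and one at the top; a web 16 mm thick runs between them, centred on the flange width.

The bench is on top of the table. The I-beam is on the floor beside the table on its −x side.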